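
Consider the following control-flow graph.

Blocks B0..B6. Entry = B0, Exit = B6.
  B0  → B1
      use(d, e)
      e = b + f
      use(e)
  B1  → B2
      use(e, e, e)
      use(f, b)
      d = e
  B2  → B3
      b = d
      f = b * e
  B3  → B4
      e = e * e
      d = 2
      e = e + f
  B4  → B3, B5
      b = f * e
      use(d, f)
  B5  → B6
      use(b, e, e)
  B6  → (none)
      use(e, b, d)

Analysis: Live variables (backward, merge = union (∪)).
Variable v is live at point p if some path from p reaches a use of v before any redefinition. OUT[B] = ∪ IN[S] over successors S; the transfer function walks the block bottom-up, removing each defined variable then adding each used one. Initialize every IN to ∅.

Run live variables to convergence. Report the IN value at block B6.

Answer: {b, d, e}

Working:
Fixpoint table:
  B0:  IN={b, d, e, f}  OUT={b, e, f}
  B1:  IN={b, e, f}  OUT={d, e}
  B2:  IN={d, e}  OUT={e, f}
  B3:  IN={e, f}  OUT={d, e, f}
  B4:  IN={d, e, f}  OUT={b, d, e, f}
  B5:  IN={b, d, e}  OUT={b, d, e}
  B6:  IN={b, d, e}  OUT={}

B6 is the boundary node: OUT[B6] = {}
Applying B6's transfer function to that OUT value gives IN[B6] (row B6 above).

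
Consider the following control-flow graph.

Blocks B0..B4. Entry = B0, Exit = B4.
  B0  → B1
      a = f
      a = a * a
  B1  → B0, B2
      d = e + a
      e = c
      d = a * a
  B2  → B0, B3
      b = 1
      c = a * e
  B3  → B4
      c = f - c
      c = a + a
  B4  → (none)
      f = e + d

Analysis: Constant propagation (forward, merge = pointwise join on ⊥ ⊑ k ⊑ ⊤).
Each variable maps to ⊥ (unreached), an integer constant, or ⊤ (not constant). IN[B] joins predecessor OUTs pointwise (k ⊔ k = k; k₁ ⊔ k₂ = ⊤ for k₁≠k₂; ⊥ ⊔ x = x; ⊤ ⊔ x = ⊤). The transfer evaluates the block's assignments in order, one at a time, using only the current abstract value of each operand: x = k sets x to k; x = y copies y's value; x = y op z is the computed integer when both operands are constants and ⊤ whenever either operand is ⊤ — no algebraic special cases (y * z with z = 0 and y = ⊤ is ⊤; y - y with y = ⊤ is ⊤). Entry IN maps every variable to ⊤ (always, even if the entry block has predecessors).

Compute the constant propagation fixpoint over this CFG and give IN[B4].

Converged values:
  B0:   IN=(all ⊤)   OUT=(all ⊤)
  B1:   IN=(all ⊤)   OUT=(all ⊤)
  B2:   IN=(all ⊤)   OUT={b:1; rest ⊤}
  B3:   IN={b:1; rest ⊤}   OUT={b:1; rest ⊤}
  B4:   IN={b:1; rest ⊤}   OUT={b:1; rest ⊤}

Merge at B4: IN[B4] = OUT[B3] = {a: ⊤, b: 1, c: ⊤, d: ⊤, e: ⊤, f: ⊤}

Answer: {a: ⊤, b: 1, c: ⊤, d: ⊤, e: ⊤, f: ⊤}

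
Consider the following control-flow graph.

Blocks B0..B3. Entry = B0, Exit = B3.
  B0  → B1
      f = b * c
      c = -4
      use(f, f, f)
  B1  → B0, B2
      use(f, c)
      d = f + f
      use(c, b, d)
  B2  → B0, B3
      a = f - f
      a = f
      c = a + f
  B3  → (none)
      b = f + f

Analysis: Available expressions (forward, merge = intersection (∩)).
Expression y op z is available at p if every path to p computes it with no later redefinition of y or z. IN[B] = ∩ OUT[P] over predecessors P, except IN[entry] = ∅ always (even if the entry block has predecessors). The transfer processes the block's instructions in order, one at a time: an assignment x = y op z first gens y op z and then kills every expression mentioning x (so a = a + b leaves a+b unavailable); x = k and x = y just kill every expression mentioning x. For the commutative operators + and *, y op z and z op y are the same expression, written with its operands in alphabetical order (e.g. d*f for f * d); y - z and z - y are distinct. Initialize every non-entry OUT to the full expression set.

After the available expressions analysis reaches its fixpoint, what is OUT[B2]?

Answer: {a+f, f+f, f-f}

Trace:
Fixpoint table:
  B0: | IN={} | OUT={}
  B1: | IN={} | OUT={f+f}
  B2: | IN={f+f} | OUT={a+f, f+f, f-f}
  B3: | IN={a+f, f+f, f-f} | OUT={a+f, f+f, f-f}

Merge at B2: IN[B2] = OUT[B1] = {f+f}
Applying B2's transfer function to that IN value gives OUT[B2] (row B2 above).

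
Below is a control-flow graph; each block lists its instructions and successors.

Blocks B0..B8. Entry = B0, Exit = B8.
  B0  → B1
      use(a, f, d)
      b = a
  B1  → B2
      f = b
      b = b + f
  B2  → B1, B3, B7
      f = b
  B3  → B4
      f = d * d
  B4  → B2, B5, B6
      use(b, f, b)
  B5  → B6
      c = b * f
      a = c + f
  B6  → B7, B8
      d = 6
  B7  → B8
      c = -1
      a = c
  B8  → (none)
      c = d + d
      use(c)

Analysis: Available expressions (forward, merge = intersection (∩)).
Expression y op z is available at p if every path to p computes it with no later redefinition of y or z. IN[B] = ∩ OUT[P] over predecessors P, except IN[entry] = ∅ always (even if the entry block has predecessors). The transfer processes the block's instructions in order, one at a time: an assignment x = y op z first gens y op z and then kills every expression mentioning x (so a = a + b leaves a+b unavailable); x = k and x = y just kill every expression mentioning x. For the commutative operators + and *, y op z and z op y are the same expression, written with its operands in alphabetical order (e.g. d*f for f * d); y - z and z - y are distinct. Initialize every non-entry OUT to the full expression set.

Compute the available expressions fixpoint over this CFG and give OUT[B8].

Per-block solution:
  B0: | IN={} | OUT={}
  B1: | IN={} | OUT={}
  B2: | IN={} | OUT={}
  B3: | IN={} | OUT={d*d}
  B4: | IN={d*d} | OUT={d*d}
  B5: | IN={d*d} | OUT={b*f, c+f, d*d}
  B6: | IN={d*d} | OUT={}
  B7: | IN={} | OUT={}
  B8: | IN={} | OUT={d+d}

Merge at B8: IN[B8] = OUT[B6] ∩ OUT[B7] = {}
Applying B8's transfer function to that IN value gives OUT[B8] (row B8 above).

Answer: {d+d}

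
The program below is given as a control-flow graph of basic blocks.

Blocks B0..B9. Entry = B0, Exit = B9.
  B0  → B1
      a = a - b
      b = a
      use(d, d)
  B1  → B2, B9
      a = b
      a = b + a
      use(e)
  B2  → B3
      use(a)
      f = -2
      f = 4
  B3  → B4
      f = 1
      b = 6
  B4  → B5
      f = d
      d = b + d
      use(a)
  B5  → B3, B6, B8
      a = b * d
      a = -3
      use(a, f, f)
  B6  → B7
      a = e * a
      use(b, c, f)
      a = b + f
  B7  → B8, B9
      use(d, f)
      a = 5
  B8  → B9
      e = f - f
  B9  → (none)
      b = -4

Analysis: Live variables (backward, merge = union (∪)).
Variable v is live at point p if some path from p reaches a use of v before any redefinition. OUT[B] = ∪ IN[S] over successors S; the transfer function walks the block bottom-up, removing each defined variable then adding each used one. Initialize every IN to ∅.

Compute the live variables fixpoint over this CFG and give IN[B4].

Answer: {a, b, c, d, e}

Trace:
Fixpoint table:
  B0: | IN={a, b, c, d, e} | OUT={b, c, d, e}
  B1: | IN={b, c, d, e} | OUT={a, c, d, e}
  B2: | IN={a, c, d, e} | OUT={a, c, d, e}
  B3: | IN={a, c, d, e} | OUT={a, b, c, d, e}
  B4: | IN={a, b, c, d, e} | OUT={b, c, d, e, f}
  B5: | IN={b, c, d, e, f} | OUT={a, b, c, d, e, f}
  B6: | IN={a, b, c, d, e, f} | OUT={d, f}
  B7: | IN={d, f} | OUT={f}
  B8: | IN={f} | OUT={}
  B9: | IN={} | OUT={}

Merge at B4: OUT[B4] = IN[B5] = {b, c, d, e, f}
Applying B4's transfer function to that OUT value gives IN[B4] (row B4 above).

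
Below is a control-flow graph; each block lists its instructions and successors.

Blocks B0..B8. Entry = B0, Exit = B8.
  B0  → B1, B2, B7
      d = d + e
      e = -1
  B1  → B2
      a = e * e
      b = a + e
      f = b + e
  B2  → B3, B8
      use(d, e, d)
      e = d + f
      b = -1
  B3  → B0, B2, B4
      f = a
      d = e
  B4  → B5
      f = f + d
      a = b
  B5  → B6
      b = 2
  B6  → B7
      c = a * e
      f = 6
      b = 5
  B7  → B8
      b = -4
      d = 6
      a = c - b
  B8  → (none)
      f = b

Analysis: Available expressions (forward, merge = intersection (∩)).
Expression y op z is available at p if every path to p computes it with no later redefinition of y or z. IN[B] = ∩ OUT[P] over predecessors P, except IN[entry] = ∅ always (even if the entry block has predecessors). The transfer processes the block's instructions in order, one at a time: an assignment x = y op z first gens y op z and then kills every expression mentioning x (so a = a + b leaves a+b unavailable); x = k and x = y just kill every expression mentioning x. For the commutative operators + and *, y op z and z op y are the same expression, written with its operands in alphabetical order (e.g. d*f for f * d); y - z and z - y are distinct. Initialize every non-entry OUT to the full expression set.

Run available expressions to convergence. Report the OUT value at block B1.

Answer: {a+e, b+e, e*e}

Working:
Converged values:
  B0: | IN={} | OUT={}
  B1: | IN={} | OUT={a+e, b+e, e*e}
  B2: | IN={} | OUT={d+f}
  B3: | IN={d+f} | OUT={}
  B4: | IN={} | OUT={}
  B5: | IN={} | OUT={}
  B6: | IN={} | OUT={a*e}
  B7: | IN={} | OUT={c-b}
  B8: | IN={} | OUT={}

Merge at B1: IN[B1] = OUT[B0] = {}
Applying B1's transfer function to that IN value gives OUT[B1] (row B1 above).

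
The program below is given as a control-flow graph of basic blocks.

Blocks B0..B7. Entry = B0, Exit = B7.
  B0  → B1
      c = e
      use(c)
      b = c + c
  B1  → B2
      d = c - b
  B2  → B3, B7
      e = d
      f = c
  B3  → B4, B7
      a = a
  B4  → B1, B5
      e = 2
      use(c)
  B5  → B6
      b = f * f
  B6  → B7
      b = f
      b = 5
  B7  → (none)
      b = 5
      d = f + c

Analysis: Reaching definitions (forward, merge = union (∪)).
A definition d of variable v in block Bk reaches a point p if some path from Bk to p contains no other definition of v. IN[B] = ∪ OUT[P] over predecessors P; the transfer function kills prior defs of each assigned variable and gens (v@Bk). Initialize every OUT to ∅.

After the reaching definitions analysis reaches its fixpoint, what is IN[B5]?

Per-block solution:
  B0:  IN={}  OUT={b@B0, c@B0}
  B1:  IN={a@B3, b@B0, c@B0, d@B1, e@B4, f@B2}  OUT={a@B3, b@B0, c@B0, d@B1, e@B4, f@B2}
  B2:  IN={a@B3, b@B0, c@B0, d@B1, e@B4, f@B2}  OUT={a@B3, b@B0, c@B0, d@B1, e@B2, f@B2}
  B3:  IN={a@B3, b@B0, c@B0, d@B1, e@B2, f@B2}  OUT={a@B3, b@B0, c@B0, d@B1, e@B2, f@B2}
  B4:  IN={a@B3, b@B0, c@B0, d@B1, e@B2, f@B2}  OUT={a@B3, b@B0, c@B0, d@B1, e@B4, f@B2}
  B5:  IN={a@B3, b@B0, c@B0, d@B1, e@B4, f@B2}  OUT={a@B3, b@B5, c@B0, d@B1, e@B4, f@B2}
  B6:  IN={a@B3, b@B5, c@B0, d@B1, e@B4, f@B2}  OUT={a@B3, b@B6, c@B0, d@B1, e@B4, f@B2}
  B7:  IN={a@B3, b@B0, b@B6, c@B0, d@B1, e@B2, e@B4, f@B2}  OUT={a@B3, b@B7, c@B0, d@B7, e@B2, e@B4, f@B2}

Merge at B5: IN[B5] = OUT[B4] = {a@B3, b@B0, c@B0, d@B1, e@B4, f@B2}

Answer: {a@B3, b@B0, c@B0, d@B1, e@B4, f@B2}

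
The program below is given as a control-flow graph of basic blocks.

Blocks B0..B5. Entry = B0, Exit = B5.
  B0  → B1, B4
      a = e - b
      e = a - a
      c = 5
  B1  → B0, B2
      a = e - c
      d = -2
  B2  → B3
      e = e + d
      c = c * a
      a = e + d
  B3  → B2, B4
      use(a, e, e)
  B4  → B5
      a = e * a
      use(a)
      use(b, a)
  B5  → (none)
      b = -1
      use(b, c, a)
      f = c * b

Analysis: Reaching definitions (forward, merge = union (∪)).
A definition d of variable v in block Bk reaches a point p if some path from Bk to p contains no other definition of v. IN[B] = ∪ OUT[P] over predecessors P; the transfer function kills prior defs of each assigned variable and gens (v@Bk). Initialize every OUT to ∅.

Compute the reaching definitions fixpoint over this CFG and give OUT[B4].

Answer: {a@B4, c@B0, c@B2, d@B1, e@B0, e@B2}

Trace:
Per-block solution:
  B0:  IN={a@B1, c@B0, d@B1, e@B0}  OUT={a@B0, c@B0, d@B1, e@B0}
  B1:  IN={a@B0, c@B0, d@B1, e@B0}  OUT={a@B1, c@B0, d@B1, e@B0}
  B2:  IN={a@B1, a@B2, c@B0, c@B2, d@B1, e@B0, e@B2}  OUT={a@B2, c@B2, d@B1, e@B2}
  B3:  IN={a@B2, c@B2, d@B1, e@B2}  OUT={a@B2, c@B2, d@B1, e@B2}
  B4:  IN={a@B0, a@B2, c@B0, c@B2, d@B1, e@B0, e@B2}  OUT={a@B4, c@B0, c@B2, d@B1, e@B0, e@B2}
  B5:  IN={a@B4, c@B0, c@B2, d@B1, e@B0, e@B2}  OUT={a@B4, b@B5, c@B0, c@B2, d@B1, e@B0, e@B2, f@B5}

Merge at B4: IN[B4] = OUT[B0] ⊔ OUT[B3] = {a@B0, a@B2, c@B0, c@B2, d@B1, e@B0, e@B2}
Applying B4's transfer function to that IN value gives OUT[B4] (row B4 above).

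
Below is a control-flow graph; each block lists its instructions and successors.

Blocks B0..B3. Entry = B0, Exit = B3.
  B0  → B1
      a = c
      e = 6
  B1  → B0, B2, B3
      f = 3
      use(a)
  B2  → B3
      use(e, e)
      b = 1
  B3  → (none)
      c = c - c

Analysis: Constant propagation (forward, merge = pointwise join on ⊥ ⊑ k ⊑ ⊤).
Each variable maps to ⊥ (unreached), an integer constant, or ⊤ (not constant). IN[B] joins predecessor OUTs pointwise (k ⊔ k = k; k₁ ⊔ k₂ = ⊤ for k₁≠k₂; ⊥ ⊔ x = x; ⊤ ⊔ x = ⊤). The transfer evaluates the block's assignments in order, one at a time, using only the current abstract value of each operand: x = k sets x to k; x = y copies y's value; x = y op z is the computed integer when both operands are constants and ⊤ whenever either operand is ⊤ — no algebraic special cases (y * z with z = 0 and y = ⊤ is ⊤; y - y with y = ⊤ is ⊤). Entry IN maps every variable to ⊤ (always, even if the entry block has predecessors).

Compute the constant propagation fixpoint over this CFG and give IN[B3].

Answer: {a: ⊤, b: ⊤, c: ⊤, d: ⊤, e: 6, f: 3}

Trace:
Fixpoint table:
  B0:   IN=(all ⊤)   OUT={e:6; rest ⊤}
  B1:   IN={e:6; rest ⊤}   OUT={e:6, f:3; rest ⊤}
  B2:   IN={e:6, f:3; rest ⊤}   OUT={b:1, e:6, f:3; rest ⊤}
  B3:   IN={e:6, f:3; rest ⊤}   OUT={e:6, f:3; rest ⊤}

Merge at B3: IN[B3] = OUT[B1] ⊔ OUT[B2] = {a: ⊤, b: ⊤, c: ⊤, d: ⊤, e: 6, f: 3}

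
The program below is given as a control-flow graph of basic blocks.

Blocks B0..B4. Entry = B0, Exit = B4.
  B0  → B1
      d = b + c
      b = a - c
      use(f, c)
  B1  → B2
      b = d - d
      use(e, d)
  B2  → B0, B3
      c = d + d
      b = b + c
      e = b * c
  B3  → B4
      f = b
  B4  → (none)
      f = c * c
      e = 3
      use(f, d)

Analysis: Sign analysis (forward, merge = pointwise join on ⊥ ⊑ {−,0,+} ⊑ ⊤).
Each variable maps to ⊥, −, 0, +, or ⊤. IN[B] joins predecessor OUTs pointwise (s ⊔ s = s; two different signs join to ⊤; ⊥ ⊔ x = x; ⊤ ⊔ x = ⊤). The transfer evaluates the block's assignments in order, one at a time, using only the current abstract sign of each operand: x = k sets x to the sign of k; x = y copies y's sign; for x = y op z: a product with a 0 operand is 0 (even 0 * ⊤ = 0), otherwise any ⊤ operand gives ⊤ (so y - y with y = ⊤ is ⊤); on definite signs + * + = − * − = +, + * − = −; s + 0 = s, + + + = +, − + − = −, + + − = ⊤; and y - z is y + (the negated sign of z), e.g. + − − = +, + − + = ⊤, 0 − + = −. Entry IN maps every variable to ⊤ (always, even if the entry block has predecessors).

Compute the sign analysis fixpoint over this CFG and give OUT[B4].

Answer: {a: ⊤, b: ⊤, c: ⊤, d: ⊤, e: +, f: ⊤}

Derivation:
Per-block solution:
  B0:  IN=(all ⊤)  OUT=(all ⊤)
  B1:  IN=(all ⊤)  OUT=(all ⊤)
  B2:  IN=(all ⊤)  OUT=(all ⊤)
  B3:  IN=(all ⊤)  OUT=(all ⊤)
  B4:  IN=(all ⊤)  OUT={e:+; rest ⊤}

Merge at B4: IN[B4] = OUT[B3] = {a: ⊤, b: ⊤, c: ⊤, d: ⊤, e: ⊤, f: ⊤}
Applying B4's transfer function to that IN value gives OUT[B4] (row B4 above).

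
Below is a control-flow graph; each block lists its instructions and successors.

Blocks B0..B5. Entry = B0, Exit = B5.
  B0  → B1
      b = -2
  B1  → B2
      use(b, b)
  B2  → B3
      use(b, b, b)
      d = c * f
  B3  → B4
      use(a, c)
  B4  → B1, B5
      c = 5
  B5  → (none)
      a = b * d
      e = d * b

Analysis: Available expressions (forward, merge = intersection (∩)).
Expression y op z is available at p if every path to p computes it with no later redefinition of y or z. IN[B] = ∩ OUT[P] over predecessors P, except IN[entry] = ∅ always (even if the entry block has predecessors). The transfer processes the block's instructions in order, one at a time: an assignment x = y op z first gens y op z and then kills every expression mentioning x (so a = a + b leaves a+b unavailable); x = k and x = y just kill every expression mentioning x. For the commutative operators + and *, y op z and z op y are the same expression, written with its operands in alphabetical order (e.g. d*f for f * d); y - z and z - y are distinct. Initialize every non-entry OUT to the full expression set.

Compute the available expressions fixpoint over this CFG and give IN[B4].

Answer: {c*f}

Trace:
Converged values:
  B0: | IN={} | OUT={}
  B1: | IN={} | OUT={}
  B2: | IN={} | OUT={c*f}
  B3: | IN={c*f} | OUT={c*f}
  B4: | IN={c*f} | OUT={}
  B5: | IN={} | OUT={b*d}

Merge at B4: IN[B4] = OUT[B3] = {c*f}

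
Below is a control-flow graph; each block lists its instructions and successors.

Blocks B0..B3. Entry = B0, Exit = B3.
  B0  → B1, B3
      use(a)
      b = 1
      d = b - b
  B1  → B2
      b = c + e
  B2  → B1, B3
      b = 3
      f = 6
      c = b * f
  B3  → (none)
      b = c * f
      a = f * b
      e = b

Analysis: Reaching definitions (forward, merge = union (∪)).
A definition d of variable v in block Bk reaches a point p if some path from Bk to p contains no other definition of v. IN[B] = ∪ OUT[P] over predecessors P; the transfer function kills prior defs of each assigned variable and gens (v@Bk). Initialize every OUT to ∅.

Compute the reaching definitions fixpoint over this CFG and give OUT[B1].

Converged values:
  B0:  IN={}  OUT={b@B0, d@B0}
  B1:  IN={b@B0, b@B2, c@B2, d@B0, f@B2}  OUT={b@B1, c@B2, d@B0, f@B2}
  B2:  IN={b@B1, c@B2, d@B0, f@B2}  OUT={b@B2, c@B2, d@B0, f@B2}
  B3:  IN={b@B0, b@B2, c@B2, d@B0, f@B2}  OUT={a@B3, b@B3, c@B2, d@B0, e@B3, f@B2}

Merge at B1: IN[B1] = OUT[B0] ⊔ OUT[B2] = {b@B0, b@B2, c@B2, d@B0, f@B2}
Applying B1's transfer function to that IN value gives OUT[B1] (row B1 above).

Answer: {b@B1, c@B2, d@B0, f@B2}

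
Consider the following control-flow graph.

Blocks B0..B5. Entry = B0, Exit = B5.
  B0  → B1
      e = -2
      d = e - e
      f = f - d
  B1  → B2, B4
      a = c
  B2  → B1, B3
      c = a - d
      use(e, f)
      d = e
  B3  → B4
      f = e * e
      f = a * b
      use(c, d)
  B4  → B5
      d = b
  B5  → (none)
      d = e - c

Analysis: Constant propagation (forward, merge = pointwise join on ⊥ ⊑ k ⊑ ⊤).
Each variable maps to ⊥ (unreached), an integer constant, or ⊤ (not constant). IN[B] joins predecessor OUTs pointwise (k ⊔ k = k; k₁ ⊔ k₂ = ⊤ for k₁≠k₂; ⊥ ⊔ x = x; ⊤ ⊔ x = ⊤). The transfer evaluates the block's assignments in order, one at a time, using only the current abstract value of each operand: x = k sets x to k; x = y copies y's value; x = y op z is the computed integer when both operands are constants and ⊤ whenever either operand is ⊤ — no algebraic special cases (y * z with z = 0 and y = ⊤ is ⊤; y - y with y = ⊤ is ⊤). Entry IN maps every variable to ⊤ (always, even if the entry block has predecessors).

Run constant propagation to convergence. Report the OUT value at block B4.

Converged values:
  B0: | IN=(all ⊤) | OUT={d:0, e:-2; rest ⊤}
  B1: | IN={e:-2; rest ⊤} | OUT={e:-2; rest ⊤}
  B2: | IN={e:-2; rest ⊤} | OUT={d:-2, e:-2; rest ⊤}
  B3: | IN={d:-2, e:-2; rest ⊤} | OUT={d:-2, e:-2; rest ⊤}
  B4: | IN={e:-2; rest ⊤} | OUT={e:-2; rest ⊤}
  B5: | IN={e:-2; rest ⊤} | OUT={e:-2; rest ⊤}

Merge at B4: IN[B4] = OUT[B1] ⊔ OUT[B3] = {a: ⊤, b: ⊤, c: ⊤, d: ⊤, e: -2, f: ⊤}
Applying B4's transfer function to that IN value gives OUT[B4] (row B4 above).

Answer: {a: ⊤, b: ⊤, c: ⊤, d: ⊤, e: -2, f: ⊤}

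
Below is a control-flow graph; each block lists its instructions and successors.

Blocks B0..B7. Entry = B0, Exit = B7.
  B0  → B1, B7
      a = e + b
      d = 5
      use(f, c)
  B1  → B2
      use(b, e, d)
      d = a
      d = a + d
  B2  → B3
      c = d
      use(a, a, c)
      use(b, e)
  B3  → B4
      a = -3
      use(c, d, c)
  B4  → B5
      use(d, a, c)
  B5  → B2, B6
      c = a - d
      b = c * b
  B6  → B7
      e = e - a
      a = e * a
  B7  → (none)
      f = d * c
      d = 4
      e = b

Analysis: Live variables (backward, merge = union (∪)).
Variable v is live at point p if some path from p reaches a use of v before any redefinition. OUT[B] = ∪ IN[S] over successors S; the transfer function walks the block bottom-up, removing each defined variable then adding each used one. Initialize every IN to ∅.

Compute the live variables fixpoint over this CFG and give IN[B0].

Answer: {b, c, e, f}

Trace:
Per-block solution:
  B0:  IN={b, c, e, f}  OUT={a, b, c, d, e}
  B1:  IN={a, b, d, e}  OUT={a, b, d, e}
  B2:  IN={a, b, d, e}  OUT={b, c, d, e}
  B3:  IN={b, c, d, e}  OUT={a, b, c, d, e}
  B4:  IN={a, b, c, d, e}  OUT={a, b, d, e}
  B5:  IN={a, b, d, e}  OUT={a, b, c, d, e}
  B6:  IN={a, b, c, d, e}  OUT={b, c, d}
  B7:  IN={b, c, d}  OUT={}

Merge at B0: OUT[B0] = IN[B1] ⊔ IN[B7] = {a, b, c, d, e}
Applying B0's transfer function to that OUT value gives IN[B0] (row B0 above).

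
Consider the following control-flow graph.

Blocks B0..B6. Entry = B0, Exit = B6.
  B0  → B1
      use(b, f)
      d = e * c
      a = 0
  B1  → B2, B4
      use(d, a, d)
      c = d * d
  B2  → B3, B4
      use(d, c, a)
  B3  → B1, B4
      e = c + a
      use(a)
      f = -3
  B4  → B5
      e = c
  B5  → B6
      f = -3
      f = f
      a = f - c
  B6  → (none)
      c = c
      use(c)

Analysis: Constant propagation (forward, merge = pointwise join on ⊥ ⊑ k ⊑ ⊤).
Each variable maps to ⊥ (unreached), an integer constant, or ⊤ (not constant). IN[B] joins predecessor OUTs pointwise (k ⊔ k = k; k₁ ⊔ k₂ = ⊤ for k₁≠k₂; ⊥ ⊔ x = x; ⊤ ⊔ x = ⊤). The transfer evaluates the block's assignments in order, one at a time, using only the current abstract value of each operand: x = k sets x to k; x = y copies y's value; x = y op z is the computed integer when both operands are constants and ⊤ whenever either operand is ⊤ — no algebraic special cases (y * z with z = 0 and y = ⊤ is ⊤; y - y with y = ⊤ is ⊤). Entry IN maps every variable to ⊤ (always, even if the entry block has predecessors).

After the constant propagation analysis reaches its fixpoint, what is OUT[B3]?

Answer: {a: 0, b: ⊤, c: ⊤, d: ⊤, e: ⊤, f: -3}

Working:
Per-block solution:
  B0:  IN=(all ⊤)  OUT={a:0; rest ⊤}
  B1:  IN={a:0; rest ⊤}  OUT={a:0; rest ⊤}
  B2:  IN={a:0; rest ⊤}  OUT={a:0; rest ⊤}
  B3:  IN={a:0; rest ⊤}  OUT={a:0, f:-3; rest ⊤}
  B4:  IN={a:0; rest ⊤}  OUT={a:0; rest ⊤}
  B5:  IN={a:0; rest ⊤}  OUT={f:-3; rest ⊤}
  B6:  IN={f:-3; rest ⊤}  OUT={f:-3; rest ⊤}

Merge at B3: IN[B3] = OUT[B2] = {a: 0, b: ⊤, c: ⊤, d: ⊤, e: ⊤, f: ⊤}
Applying B3's transfer function to that IN value gives OUT[B3] (row B3 above).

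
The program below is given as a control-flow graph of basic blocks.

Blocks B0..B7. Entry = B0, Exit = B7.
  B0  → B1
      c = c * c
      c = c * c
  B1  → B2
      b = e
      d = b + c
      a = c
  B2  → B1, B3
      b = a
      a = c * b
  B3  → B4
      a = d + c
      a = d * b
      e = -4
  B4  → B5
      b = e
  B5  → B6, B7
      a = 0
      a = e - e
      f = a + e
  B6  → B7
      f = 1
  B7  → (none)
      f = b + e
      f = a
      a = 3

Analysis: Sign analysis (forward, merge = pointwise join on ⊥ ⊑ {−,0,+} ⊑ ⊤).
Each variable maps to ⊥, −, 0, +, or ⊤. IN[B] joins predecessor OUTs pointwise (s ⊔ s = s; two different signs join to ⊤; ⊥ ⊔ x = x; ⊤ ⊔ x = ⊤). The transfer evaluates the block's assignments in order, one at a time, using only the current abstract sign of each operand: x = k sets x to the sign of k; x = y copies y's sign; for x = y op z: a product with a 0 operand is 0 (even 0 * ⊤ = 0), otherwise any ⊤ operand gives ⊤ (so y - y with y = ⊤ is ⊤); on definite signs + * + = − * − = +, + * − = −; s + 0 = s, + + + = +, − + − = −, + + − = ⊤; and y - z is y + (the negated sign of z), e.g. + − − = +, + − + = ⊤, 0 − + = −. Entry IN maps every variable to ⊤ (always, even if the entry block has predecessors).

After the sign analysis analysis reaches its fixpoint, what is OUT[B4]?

Answer: {a: ⊤, b: -, c: ⊤, d: ⊤, e: -, f: ⊤}

Derivation:
Fixpoint table:
  B0: | IN=(all ⊤) | OUT=(all ⊤)
  B1: | IN=(all ⊤) | OUT=(all ⊤)
  B2: | IN=(all ⊤) | OUT=(all ⊤)
  B3: | IN=(all ⊤) | OUT={e:-; rest ⊤}
  B4: | IN={e:-; rest ⊤} | OUT={b:-, e:-; rest ⊤}
  B5: | IN={b:-, e:-; rest ⊤} | OUT={b:-, e:-; rest ⊤}
  B6: | IN={b:-, e:-; rest ⊤} | OUT={b:-, e:-, f:+; rest ⊤}
  B7: | IN={b:-, e:-; rest ⊤} | OUT={a:+, b:-, e:-; rest ⊤}

Merge at B4: IN[B4] = OUT[B3] = {a: ⊤, b: ⊤, c: ⊤, d: ⊤, e: -, f: ⊤}
Applying B4's transfer function to that IN value gives OUT[B4] (row B4 above).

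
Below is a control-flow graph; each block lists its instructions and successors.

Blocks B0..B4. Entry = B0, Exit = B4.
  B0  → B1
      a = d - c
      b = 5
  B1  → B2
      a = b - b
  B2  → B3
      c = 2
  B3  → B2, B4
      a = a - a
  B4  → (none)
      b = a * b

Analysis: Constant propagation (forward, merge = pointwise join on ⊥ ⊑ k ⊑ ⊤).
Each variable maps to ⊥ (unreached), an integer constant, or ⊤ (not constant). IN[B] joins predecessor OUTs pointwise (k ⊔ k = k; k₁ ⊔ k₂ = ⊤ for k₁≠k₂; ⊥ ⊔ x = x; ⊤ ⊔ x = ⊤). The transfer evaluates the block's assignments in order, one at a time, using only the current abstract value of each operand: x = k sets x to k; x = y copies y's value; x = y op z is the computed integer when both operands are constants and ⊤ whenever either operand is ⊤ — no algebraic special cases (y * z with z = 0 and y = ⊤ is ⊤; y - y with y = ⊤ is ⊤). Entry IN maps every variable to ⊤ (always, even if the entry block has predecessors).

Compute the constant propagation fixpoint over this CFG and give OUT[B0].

Converged values:
  B0:   IN=(all ⊤)   OUT={b:5; rest ⊤}
  B1:   IN={b:5; rest ⊤}   OUT={a:0, b:5; rest ⊤}
  B2:   IN={a:0, b:5; rest ⊤}   OUT={a:0, b:5, c:2; rest ⊤}
  B3:   IN={a:0, b:5, c:2; rest ⊤}   OUT={a:0, b:5, c:2; rest ⊤}
  B4:   IN={a:0, b:5, c:2; rest ⊤}   OUT={a:0, b:0, c:2; rest ⊤}

B0 is the boundary node: IN[B0] = {a: ⊤, b: ⊤, c: ⊤, d: ⊤, e: ⊤, f: ⊤}
Applying B0's transfer function to that IN value gives OUT[B0] (row B0 above).

Answer: {a: ⊤, b: 5, c: ⊤, d: ⊤, e: ⊤, f: ⊤}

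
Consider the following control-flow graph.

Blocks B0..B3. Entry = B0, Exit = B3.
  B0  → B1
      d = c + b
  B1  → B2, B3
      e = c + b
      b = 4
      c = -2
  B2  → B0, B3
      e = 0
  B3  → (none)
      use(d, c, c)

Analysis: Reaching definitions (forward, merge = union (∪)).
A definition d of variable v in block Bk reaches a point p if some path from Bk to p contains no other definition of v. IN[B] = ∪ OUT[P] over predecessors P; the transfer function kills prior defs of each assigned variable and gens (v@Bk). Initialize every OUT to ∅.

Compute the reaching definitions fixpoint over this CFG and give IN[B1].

Answer: {b@B1, c@B1, d@B0, e@B2}

Working:
Fixpoint table:
  B0: | IN={b@B1, c@B1, d@B0, e@B2} | OUT={b@B1, c@B1, d@B0, e@B2}
  B1: | IN={b@B1, c@B1, d@B0, e@B2} | OUT={b@B1, c@B1, d@B0, e@B1}
  B2: | IN={b@B1, c@B1, d@B0, e@B1} | OUT={b@B1, c@B1, d@B0, e@B2}
  B3: | IN={b@B1, c@B1, d@B0, e@B1, e@B2} | OUT={b@B1, c@B1, d@B0, e@B1, e@B2}

Merge at B1: IN[B1] = OUT[B0] = {b@B1, c@B1, d@B0, e@B2}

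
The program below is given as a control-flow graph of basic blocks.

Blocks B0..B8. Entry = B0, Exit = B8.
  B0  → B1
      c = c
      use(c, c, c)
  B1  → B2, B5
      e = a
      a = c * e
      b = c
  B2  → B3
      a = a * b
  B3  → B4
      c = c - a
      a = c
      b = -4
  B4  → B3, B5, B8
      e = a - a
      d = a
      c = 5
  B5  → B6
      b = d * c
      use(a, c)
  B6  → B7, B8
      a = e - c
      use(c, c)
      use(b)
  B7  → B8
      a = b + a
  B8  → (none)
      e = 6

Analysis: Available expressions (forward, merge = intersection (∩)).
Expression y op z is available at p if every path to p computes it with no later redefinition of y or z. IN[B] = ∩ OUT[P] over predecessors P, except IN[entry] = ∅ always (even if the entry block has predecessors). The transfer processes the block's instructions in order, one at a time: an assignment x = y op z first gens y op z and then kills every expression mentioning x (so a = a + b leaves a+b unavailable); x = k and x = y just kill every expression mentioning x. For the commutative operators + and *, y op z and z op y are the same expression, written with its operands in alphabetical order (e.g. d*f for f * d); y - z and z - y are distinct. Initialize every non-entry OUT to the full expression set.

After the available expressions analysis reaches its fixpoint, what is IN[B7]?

Answer: {c*d, e-c}

Working:
Fixpoint table:
  B0: | IN={} | OUT={}
  B1: | IN={} | OUT={c*e}
  B2: | IN={c*e} | OUT={c*e}
  B3: | IN={} | OUT={}
  B4: | IN={} | OUT={a-a}
  B5: | IN={} | OUT={c*d}
  B6: | IN={c*d} | OUT={c*d, e-c}
  B7: | IN={c*d, e-c} | OUT={c*d, e-c}
  B8: | IN={} | OUT={}

Merge at B7: IN[B7] = OUT[B6] = {c*d, e-c}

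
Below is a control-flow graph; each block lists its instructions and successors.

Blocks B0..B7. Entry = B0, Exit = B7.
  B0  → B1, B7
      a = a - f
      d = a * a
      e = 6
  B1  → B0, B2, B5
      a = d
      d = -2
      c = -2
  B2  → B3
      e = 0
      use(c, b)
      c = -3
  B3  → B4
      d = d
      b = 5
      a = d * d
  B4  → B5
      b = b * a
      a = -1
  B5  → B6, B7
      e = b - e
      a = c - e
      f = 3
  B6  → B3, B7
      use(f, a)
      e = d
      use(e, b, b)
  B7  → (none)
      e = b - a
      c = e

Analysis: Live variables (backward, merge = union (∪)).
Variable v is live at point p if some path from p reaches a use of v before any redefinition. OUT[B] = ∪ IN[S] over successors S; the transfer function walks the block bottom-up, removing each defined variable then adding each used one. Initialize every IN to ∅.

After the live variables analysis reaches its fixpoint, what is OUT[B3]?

Answer: {a, b, c, d, e}

Trace:
Fixpoint table:
  B0: | IN={a, b, f} | OUT={a, b, d, e, f}
  B1: | IN={b, d, e, f} | OUT={a, b, c, d, e, f}
  B2: | IN={b, c, d} | OUT={c, d, e}
  B3: | IN={c, d, e} | OUT={a, b, c, d, e}
  B4: | IN={a, b, c, d, e} | OUT={b, c, d, e}
  B5: | IN={b, c, d, e} | OUT={a, b, c, d, f}
  B6: | IN={a, b, c, d, f} | OUT={a, b, c, d, e}
  B7: | IN={a, b} | OUT={}

Merge at B3: OUT[B3] = IN[B4] = {a, b, c, d, e}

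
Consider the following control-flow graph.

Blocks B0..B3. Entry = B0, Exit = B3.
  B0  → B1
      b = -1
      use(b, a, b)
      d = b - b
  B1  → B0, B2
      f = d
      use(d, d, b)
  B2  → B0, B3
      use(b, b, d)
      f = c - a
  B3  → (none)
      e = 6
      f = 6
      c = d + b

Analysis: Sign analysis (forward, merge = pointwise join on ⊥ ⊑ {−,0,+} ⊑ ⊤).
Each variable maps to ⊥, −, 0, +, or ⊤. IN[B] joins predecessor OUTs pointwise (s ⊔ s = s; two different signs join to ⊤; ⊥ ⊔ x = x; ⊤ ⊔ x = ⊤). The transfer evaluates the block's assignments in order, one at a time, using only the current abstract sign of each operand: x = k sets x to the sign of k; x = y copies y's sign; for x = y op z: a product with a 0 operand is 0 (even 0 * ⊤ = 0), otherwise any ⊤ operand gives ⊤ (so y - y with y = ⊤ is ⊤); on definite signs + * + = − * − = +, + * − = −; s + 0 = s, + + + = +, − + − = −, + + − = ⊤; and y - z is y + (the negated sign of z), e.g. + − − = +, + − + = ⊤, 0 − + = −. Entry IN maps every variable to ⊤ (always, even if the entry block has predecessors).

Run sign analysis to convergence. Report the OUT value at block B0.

Answer: {a: ⊤, b: -, c: ⊤, d: ⊤, e: ⊤, f: ⊤}

Working:
Converged values:
  B0: | IN=(all ⊤) | OUT={b:-; rest ⊤}
  B1: | IN={b:-; rest ⊤} | OUT={b:-; rest ⊤}
  B2: | IN={b:-; rest ⊤} | OUT={b:-; rest ⊤}
  B3: | IN={b:-; rest ⊤} | OUT={b:-, e:+, f:+; rest ⊤}

Merge at B0 (entry node, so the boundary value (all ⊤) is joined with the incoming edge(s)): IN[B0] = (all ⊤) ⊔ OUT[B1] ⊔ OUT[B2] = {a: ⊤, b: ⊤, c: ⊤, d: ⊤, e: ⊤, f: ⊤}
Applying B0's transfer function to that IN value gives OUT[B0] (row B0 above).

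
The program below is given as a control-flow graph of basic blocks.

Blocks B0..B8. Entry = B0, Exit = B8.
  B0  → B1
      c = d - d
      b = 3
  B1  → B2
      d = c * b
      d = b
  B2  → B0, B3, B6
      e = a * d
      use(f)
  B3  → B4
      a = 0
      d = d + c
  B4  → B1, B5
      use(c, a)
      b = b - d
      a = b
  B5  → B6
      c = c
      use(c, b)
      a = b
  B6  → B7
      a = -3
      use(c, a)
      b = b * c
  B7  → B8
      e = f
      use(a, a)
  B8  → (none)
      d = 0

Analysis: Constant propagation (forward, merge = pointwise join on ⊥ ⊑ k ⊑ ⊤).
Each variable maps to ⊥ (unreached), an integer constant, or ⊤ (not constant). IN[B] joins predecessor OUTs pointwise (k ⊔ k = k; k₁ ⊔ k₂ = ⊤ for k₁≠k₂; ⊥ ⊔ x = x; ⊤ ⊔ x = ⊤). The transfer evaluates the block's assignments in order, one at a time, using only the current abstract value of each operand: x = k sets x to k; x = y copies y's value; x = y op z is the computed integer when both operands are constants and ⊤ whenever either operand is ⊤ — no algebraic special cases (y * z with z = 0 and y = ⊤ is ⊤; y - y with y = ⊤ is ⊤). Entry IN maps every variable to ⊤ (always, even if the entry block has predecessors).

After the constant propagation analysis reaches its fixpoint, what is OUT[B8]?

Per-block solution:
  B0:   IN=(all ⊤)   OUT={b:3; rest ⊤}
  B1:   IN=(all ⊤)   OUT=(all ⊤)
  B2:   IN=(all ⊤)   OUT=(all ⊤)
  B3:   IN=(all ⊤)   OUT={a:0; rest ⊤}
  B4:   IN={a:0; rest ⊤}   OUT=(all ⊤)
  B5:   IN=(all ⊤)   OUT=(all ⊤)
  B6:   IN=(all ⊤)   OUT={a:-3; rest ⊤}
  B7:   IN={a:-3; rest ⊤}   OUT={a:-3; rest ⊤}
  B8:   IN={a:-3; rest ⊤}   OUT={a:-3, d:0; rest ⊤}

Merge at B8: IN[B8] = OUT[B7] = {a: -3, b: ⊤, c: ⊤, d: ⊤, e: ⊤, f: ⊤}
Applying B8's transfer function to that IN value gives OUT[B8] (row B8 above).

Answer: {a: -3, b: ⊤, c: ⊤, d: 0, e: ⊤, f: ⊤}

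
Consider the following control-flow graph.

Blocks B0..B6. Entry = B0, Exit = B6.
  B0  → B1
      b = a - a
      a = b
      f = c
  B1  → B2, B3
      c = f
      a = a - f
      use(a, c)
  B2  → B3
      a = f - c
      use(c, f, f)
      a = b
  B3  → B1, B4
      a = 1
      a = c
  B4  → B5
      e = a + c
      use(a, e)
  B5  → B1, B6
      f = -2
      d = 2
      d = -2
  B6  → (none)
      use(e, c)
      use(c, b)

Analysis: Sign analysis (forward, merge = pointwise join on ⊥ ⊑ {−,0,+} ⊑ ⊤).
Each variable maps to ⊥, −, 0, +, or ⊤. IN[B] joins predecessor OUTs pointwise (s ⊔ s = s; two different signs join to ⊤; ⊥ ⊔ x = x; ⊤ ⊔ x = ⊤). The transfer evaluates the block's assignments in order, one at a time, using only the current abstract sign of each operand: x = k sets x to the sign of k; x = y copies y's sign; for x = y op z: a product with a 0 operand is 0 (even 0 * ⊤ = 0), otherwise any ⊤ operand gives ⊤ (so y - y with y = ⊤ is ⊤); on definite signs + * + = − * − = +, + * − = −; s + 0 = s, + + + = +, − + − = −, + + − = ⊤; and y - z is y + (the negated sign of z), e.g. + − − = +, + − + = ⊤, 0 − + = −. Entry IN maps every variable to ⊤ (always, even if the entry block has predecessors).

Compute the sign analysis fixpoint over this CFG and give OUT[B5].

Converged values:
  B0: | IN=(all ⊤) | OUT=(all ⊤)
  B1: | IN=(all ⊤) | OUT=(all ⊤)
  B2: | IN=(all ⊤) | OUT=(all ⊤)
  B3: | IN=(all ⊤) | OUT=(all ⊤)
  B4: | IN=(all ⊤) | OUT=(all ⊤)
  B5: | IN=(all ⊤) | OUT={d:-, f:-; rest ⊤}
  B6: | IN={d:-, f:-; rest ⊤} | OUT={d:-, f:-; rest ⊤}

Merge at B5: IN[B5] = OUT[B4] = {a: ⊤, b: ⊤, c: ⊤, d: ⊤, e: ⊤, f: ⊤}
Applying B5's transfer function to that IN value gives OUT[B5] (row B5 above).

Answer: {a: ⊤, b: ⊤, c: ⊤, d: -, e: ⊤, f: -}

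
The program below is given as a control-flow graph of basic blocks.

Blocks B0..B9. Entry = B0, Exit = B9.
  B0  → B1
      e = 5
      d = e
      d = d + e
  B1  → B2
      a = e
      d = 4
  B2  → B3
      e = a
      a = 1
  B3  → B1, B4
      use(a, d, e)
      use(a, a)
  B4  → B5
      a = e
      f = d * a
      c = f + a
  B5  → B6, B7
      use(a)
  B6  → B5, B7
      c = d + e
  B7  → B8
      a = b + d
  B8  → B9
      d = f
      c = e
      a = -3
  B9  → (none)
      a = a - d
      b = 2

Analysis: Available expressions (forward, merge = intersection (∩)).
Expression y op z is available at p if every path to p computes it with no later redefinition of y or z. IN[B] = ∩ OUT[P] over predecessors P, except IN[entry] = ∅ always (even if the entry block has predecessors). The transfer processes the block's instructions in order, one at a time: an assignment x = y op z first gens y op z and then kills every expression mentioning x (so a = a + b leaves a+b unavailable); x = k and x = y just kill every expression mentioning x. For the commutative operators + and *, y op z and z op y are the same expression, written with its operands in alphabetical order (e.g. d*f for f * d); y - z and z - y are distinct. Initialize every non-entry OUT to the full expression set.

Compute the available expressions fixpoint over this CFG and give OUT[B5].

Per-block solution:
  B0:   IN={}   OUT={}
  B1:   IN={}   OUT={}
  B2:   IN={}   OUT={}
  B3:   IN={}   OUT={}
  B4:   IN={}   OUT={a*d, a+f}
  B5:   IN={a*d, a+f}   OUT={a*d, a+f}
  B6:   IN={a*d, a+f}   OUT={a*d, a+f, d+e}
  B7:   IN={a*d, a+f}   OUT={b+d}
  B8:   IN={b+d}   OUT={}
  B9:   IN={}   OUT={}

Merge at B5: IN[B5] = OUT[B4] ∩ OUT[B6] = {a*d, a+f}
Applying B5's transfer function to that IN value gives OUT[B5] (row B5 above).

Answer: {a*d, a+f}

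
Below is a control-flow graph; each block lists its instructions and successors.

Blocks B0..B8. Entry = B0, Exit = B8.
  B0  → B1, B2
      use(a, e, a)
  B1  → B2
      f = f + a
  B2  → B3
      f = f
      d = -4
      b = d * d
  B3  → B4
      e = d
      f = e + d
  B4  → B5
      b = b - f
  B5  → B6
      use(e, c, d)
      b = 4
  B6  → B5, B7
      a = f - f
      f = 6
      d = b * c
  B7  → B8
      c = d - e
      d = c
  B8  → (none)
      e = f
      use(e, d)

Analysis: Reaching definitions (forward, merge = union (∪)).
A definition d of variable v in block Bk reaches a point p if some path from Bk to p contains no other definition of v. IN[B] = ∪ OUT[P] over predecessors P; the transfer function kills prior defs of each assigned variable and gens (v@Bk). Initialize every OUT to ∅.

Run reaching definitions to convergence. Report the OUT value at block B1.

Per-block solution:
  B0: | IN={} | OUT={}
  B1: | IN={} | OUT={f@B1}
  B2: | IN={f@B1} | OUT={b@B2, d@B2, f@B2}
  B3: | IN={b@B2, d@B2, f@B2} | OUT={b@B2, d@B2, e@B3, f@B3}
  B4: | IN={b@B2, d@B2, e@B3, f@B3} | OUT={b@B4, d@B2, e@B3, f@B3}
  B5: | IN={a@B6, b@B4, b@B5, d@B2, d@B6, e@B3, f@B3, f@B6} | OUT={a@B6, b@B5, d@B2, d@B6, e@B3, f@B3, f@B6}
  B6: | IN={a@B6, b@B5, d@B2, d@B6, e@B3, f@B3, f@B6} | OUT={a@B6, b@B5, d@B6, e@B3, f@B6}
  B7: | IN={a@B6, b@B5, d@B6, e@B3, f@B6} | OUT={a@B6, b@B5, c@B7, d@B7, e@B3, f@B6}
  B8: | IN={a@B6, b@B5, c@B7, d@B7, e@B3, f@B6} | OUT={a@B6, b@B5, c@B7, d@B7, e@B8, f@B6}

Merge at B1: IN[B1] = OUT[B0] = {}
Applying B1's transfer function to that IN value gives OUT[B1] (row B1 above).

Answer: {f@B1}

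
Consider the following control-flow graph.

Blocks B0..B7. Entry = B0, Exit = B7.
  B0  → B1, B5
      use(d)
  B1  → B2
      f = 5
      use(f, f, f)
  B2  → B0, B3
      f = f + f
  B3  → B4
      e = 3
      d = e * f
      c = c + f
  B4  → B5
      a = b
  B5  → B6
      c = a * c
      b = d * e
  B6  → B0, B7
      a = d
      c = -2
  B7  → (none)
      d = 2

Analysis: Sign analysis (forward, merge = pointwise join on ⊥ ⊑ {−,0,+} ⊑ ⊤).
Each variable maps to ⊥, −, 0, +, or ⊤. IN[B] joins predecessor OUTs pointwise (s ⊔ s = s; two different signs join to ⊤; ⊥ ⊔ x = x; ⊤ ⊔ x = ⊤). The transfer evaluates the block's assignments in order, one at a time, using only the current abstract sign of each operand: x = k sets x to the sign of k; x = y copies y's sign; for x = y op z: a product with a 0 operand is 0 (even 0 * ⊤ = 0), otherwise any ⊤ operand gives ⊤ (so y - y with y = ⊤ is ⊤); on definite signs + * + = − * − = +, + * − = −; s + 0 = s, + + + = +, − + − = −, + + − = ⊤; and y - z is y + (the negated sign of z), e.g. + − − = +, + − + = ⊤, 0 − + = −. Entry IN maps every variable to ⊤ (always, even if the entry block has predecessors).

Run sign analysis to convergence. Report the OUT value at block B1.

Fixpoint table:
  B0:   IN=(all ⊤)   OUT=(all ⊤)
  B1:   IN=(all ⊤)   OUT={f:+; rest ⊤}
  B2:   IN={f:+; rest ⊤}   OUT={f:+; rest ⊤}
  B3:   IN={f:+; rest ⊤}   OUT={d:+, e:+, f:+; rest ⊤}
  B4:   IN={d:+, e:+, f:+; rest ⊤}   OUT={d:+, e:+, f:+; rest ⊤}
  B5:   IN=(all ⊤)   OUT=(all ⊤)
  B6:   IN=(all ⊤)   OUT={c:-; rest ⊤}
  B7:   IN={c:-; rest ⊤}   OUT={c:-, d:+; rest ⊤}

Merge at B1: IN[B1] = OUT[B0] = {a: ⊤, b: ⊤, c: ⊤, d: ⊤, e: ⊤, f: ⊤}
Applying B1's transfer function to that IN value gives OUT[B1] (row B1 above).

Answer: {a: ⊤, b: ⊤, c: ⊤, d: ⊤, e: ⊤, f: +}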